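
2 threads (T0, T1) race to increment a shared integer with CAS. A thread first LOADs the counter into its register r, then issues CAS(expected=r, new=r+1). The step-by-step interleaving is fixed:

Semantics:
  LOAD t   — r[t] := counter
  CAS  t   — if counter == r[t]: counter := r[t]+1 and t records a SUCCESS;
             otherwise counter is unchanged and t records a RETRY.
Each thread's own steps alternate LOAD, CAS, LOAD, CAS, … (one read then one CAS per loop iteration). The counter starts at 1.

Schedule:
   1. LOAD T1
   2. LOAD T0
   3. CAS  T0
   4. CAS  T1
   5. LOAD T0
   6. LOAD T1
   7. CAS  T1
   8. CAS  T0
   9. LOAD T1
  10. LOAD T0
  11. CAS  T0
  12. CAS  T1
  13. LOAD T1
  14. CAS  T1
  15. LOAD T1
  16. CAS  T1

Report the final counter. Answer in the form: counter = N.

counter = 6

T1 LOAD — after: cnt=1, r=1 — load
T0 LOAD — after: cnt=1, r=1 — load
T0 CAS — after: cnt=2, r=1 — ok
T1 CAS — after: cnt=2, r=1 — retry
T0 LOAD — after: cnt=2, r=2 — load
T1 LOAD — after: cnt=2, r=2 — load
T1 CAS — after: cnt=3, r=2 — ok
T0 CAS — after: cnt=3, r=2 — retry
T1 LOAD — after: cnt=3, r=3 — load
T0 LOAD — after: cnt=3, r=3 — load
T0 CAS — after: cnt=4, r=3 — ok
T1 CAS — after: cnt=4, r=3 — retry
T1 LOAD — after: cnt=4, r=4 — load
T1 CAS — after: cnt=5, r=4 — ok
T1 LOAD — after: cnt=5, r=5 — load
T1 CAS — after: cnt=6, r=5 — ok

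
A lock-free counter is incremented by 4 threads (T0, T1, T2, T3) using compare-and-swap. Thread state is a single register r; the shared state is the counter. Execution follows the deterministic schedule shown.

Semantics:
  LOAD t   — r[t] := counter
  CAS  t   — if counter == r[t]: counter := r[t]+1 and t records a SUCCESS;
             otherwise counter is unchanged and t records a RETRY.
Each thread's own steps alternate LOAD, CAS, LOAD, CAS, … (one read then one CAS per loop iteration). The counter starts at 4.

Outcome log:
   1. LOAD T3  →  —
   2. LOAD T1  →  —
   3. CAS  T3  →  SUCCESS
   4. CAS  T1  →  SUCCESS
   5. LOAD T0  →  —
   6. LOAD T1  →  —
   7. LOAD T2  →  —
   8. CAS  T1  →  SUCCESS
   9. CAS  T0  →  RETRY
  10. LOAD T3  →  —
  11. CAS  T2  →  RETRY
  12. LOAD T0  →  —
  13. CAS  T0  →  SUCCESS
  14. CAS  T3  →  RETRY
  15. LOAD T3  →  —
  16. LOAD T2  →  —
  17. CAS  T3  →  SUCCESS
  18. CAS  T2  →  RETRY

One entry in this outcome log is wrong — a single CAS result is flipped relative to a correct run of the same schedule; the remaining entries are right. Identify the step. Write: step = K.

Reference trace:
   1) LOAD T3:  M=4  r_T3=4
   2) LOAD T1:  M=4  r_T1=4
   3) CAS  T3:  M=5  r_T3=4 ✓
   4) CAS  T1:  M=5  r_T1=4 ✗
   5) LOAD T0:  M=5  r_T0=5
   6) LOAD T1:  M=5  r_T1=5
   7) LOAD T2:  M=5  r_T2=5
   8) CAS  T1:  M=6  r_T1=5 ✓
   9) CAS  T0:  M=6  r_T0=5 ✗
  10) LOAD T3:  M=6  r_T3=6
  11) CAS  T2:  M=6  r_T2=5 ✗
  12) LOAD T0:  M=6  r_T0=6
  13) CAS  T0:  M=7  r_T0=6 ✓
  14) CAS  T3:  M=7  r_T3=6 ✗
  15) LOAD T3:  M=7  r_T3=7
  16) LOAD T2:  M=7  r_T2=7
  17) CAS  T3:  M=8  r_T3=7 ✓
  18) CAS  T2:  M=8  r_T2=7 ✗
Log disagrees first at step 4.

step = 4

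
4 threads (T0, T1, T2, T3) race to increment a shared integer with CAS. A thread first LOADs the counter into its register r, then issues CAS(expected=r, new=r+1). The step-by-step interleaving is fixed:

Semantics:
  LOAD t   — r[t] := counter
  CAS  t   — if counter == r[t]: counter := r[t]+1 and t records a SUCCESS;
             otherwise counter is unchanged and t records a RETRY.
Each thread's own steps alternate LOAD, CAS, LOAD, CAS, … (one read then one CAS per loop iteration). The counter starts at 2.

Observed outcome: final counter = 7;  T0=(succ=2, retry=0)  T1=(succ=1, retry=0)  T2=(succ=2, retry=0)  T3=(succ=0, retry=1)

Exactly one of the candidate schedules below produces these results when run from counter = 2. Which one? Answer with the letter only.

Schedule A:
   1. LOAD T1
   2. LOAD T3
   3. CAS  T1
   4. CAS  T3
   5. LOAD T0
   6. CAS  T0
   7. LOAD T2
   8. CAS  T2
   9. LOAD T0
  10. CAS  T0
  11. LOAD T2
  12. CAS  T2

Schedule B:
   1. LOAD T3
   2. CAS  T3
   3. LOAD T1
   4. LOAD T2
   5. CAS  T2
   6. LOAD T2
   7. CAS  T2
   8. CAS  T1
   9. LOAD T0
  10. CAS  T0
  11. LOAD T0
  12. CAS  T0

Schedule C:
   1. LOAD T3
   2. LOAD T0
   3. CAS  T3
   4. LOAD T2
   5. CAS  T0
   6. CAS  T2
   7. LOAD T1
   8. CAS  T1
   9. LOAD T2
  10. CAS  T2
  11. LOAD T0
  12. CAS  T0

Run A:
[1] T1.load  rd  (counter 2, T1.r 2)
[2] T3.load  rd  (counter 2, T3.r 2)
[3] T1.cas  hit  (counter 3, T1.r 2)
[4] T3.cas  miss  (counter 3, T3.r 2)
[5] T0.load  rd  (counter 3, T0.r 3)
[6] T0.cas  hit  (counter 4, T0.r 3)
[7] T2.load  rd  (counter 4, T2.r 4)
[8] T2.cas  hit  (counter 5, T2.r 4)
[9] T0.load  rd  (counter 5, T0.r 5)
[10] T0.cas  hit  (counter 6, T0.r 5)
[11] T2.load  rd  (counter 6, T2.r 6)
[12] T2.cas  hit  (counter 7, T2.r 6)

A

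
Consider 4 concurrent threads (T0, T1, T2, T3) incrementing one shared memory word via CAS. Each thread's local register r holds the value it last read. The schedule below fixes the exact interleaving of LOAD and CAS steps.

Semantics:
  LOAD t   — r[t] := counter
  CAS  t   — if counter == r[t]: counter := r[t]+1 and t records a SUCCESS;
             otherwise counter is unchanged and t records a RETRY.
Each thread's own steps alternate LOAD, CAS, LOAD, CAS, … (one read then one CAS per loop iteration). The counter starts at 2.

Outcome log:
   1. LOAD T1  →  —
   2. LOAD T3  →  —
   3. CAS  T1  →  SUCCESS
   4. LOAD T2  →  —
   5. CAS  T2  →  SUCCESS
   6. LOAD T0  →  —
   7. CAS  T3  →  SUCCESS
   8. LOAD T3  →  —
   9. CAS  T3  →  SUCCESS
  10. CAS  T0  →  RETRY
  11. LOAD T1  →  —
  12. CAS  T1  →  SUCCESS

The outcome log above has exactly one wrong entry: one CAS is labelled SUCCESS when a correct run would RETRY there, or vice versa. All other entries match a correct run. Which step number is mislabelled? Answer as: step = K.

step = 7

Re-executing:
step 1: T1 LOAD ⇒ load; ctr=2 reg=2
step 2: T3 LOAD ⇒ load; ctr=2 reg=2
step 3: T1 CAS ⇒ ok; ctr=3 reg=2
step 4: T2 LOAD ⇒ load; ctr=3 reg=3
step 5: T2 CAS ⇒ ok; ctr=4 reg=3
step 6: T0 LOAD ⇒ load; ctr=4 reg=4
step 7: T3 CAS ⇒ retry; ctr=4 reg=2
step 8: T3 LOAD ⇒ load; ctr=4 reg=4
step 9: T3 CAS ⇒ ok; ctr=5 reg=4
step 10: T0 CAS ⇒ retry; ctr=5 reg=4
step 11: T1 LOAD ⇒ load; ctr=5 reg=5
step 12: T1 CAS ⇒ ok; ctr=6 reg=5
Log disagrees first at step 7.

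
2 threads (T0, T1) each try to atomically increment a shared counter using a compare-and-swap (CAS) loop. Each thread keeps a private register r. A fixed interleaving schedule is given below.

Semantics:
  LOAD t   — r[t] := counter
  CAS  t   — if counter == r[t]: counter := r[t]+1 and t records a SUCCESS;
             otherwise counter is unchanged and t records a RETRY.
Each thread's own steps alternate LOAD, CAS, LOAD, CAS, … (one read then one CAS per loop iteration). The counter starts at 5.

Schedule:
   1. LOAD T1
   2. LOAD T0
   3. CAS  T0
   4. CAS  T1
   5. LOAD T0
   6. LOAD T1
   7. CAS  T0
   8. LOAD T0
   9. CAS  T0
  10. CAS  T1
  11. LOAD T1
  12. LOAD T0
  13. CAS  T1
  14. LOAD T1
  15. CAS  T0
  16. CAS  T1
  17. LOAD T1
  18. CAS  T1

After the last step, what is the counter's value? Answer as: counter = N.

counter = 11

T1 LOAD — after: cnt=5, r=5 — load
T0 LOAD — after: cnt=5, r=5 — load
T0 CAS — after: cnt=6, r=5 — ok
T1 CAS — after: cnt=6, r=5 — retry
T0 LOAD — after: cnt=6, r=6 — load
T1 LOAD — after: cnt=6, r=6 — load
T0 CAS — after: cnt=7, r=6 — ok
T0 LOAD — after: cnt=7, r=7 — load
T0 CAS — after: cnt=8, r=7 — ok
T1 CAS — after: cnt=8, r=6 — retry
T1 LOAD — after: cnt=8, r=8 — load
T0 LOAD — after: cnt=8, r=8 — load
T1 CAS — after: cnt=9, r=8 — ok
T1 LOAD — after: cnt=9, r=9 — load
T0 CAS — after: cnt=9, r=8 — retry
T1 CAS — after: cnt=10, r=9 — ok
T1 LOAD — after: cnt=10, r=10 — load
T1 CAS — after: cnt=11, r=10 — ok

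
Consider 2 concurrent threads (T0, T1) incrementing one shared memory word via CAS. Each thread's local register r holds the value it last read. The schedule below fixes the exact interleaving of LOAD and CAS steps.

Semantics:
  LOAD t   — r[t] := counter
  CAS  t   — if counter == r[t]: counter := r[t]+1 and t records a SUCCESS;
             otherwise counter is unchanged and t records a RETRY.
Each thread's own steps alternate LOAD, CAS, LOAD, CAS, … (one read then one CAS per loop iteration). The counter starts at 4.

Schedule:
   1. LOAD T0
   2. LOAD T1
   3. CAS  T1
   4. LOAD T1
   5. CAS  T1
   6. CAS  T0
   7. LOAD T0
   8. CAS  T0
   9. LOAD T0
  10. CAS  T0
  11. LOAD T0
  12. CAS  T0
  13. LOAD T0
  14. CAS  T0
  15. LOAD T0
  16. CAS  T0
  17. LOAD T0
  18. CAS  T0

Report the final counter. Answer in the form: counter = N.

counter = 12

step 1: T0 LOAD ⇒ load; ctr=4 reg=4
step 2: T1 LOAD ⇒ load; ctr=4 reg=4
step 3: T1 CAS ⇒ ok; ctr=5 reg=4
step 4: T1 LOAD ⇒ load; ctr=5 reg=5
step 5: T1 CAS ⇒ ok; ctr=6 reg=5
step 6: T0 CAS ⇒ retry; ctr=6 reg=4
step 7: T0 LOAD ⇒ load; ctr=6 reg=6
step 8: T0 CAS ⇒ ok; ctr=7 reg=6
step 9: T0 LOAD ⇒ load; ctr=7 reg=7
step 10: T0 CAS ⇒ ok; ctr=8 reg=7
step 11: T0 LOAD ⇒ load; ctr=8 reg=8
step 12: T0 CAS ⇒ ok; ctr=9 reg=8
step 13: T0 LOAD ⇒ load; ctr=9 reg=9
step 14: T0 CAS ⇒ ok; ctr=10 reg=9
step 15: T0 LOAD ⇒ load; ctr=10 reg=10
step 16: T0 CAS ⇒ ok; ctr=11 reg=10
step 17: T0 LOAD ⇒ load; ctr=11 reg=11
step 18: T0 CAS ⇒ ok; ctr=12 reg=11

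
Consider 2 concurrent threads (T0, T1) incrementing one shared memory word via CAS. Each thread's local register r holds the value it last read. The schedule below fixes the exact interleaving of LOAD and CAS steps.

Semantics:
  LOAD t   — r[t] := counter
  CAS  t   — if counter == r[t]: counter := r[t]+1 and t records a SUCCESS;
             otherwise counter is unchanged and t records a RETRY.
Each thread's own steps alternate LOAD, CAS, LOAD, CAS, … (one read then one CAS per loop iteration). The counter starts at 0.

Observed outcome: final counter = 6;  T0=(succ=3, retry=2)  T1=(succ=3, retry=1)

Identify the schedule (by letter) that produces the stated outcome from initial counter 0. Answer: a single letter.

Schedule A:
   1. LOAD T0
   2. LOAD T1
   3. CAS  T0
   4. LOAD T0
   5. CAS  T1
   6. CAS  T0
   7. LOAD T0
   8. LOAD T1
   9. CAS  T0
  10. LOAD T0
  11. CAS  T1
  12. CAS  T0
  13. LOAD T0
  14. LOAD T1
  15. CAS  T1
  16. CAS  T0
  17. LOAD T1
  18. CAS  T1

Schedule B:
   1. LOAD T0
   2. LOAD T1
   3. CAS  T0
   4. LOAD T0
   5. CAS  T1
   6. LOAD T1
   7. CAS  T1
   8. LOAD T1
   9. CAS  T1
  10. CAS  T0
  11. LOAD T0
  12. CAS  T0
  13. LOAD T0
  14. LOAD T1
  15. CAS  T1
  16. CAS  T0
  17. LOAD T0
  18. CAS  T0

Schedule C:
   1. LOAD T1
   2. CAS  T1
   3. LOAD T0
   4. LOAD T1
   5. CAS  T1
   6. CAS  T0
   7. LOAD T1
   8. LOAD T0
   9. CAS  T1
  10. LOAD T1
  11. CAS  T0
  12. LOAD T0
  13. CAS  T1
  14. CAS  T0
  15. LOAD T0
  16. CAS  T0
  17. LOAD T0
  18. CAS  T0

B

Simulating candidate B:
step 1: T0 LOAD ⇒ load; ctr=0 reg=0
step 2: T1 LOAD ⇒ load; ctr=0 reg=0
step 3: T0 CAS ⇒ ok; ctr=1 reg=0
step 4: T0 LOAD ⇒ load; ctr=1 reg=1
step 5: T1 CAS ⇒ retry; ctr=1 reg=0
step 6: T1 LOAD ⇒ load; ctr=1 reg=1
step 7: T1 CAS ⇒ ok; ctr=2 reg=1
step 8: T1 LOAD ⇒ load; ctr=2 reg=2
step 9: T1 CAS ⇒ ok; ctr=3 reg=2
step 10: T0 CAS ⇒ retry; ctr=3 reg=1
step 11: T0 LOAD ⇒ load; ctr=3 reg=3
step 12: T0 CAS ⇒ ok; ctr=4 reg=3
step 13: T0 LOAD ⇒ load; ctr=4 reg=4
step 14: T1 LOAD ⇒ load; ctr=4 reg=4
step 15: T1 CAS ⇒ ok; ctr=5 reg=4
step 16: T0 CAS ⇒ retry; ctr=5 reg=4
step 17: T0 LOAD ⇒ load; ctr=5 reg=5
step 18: T0 CAS ⇒ ok; ctr=6 reg=5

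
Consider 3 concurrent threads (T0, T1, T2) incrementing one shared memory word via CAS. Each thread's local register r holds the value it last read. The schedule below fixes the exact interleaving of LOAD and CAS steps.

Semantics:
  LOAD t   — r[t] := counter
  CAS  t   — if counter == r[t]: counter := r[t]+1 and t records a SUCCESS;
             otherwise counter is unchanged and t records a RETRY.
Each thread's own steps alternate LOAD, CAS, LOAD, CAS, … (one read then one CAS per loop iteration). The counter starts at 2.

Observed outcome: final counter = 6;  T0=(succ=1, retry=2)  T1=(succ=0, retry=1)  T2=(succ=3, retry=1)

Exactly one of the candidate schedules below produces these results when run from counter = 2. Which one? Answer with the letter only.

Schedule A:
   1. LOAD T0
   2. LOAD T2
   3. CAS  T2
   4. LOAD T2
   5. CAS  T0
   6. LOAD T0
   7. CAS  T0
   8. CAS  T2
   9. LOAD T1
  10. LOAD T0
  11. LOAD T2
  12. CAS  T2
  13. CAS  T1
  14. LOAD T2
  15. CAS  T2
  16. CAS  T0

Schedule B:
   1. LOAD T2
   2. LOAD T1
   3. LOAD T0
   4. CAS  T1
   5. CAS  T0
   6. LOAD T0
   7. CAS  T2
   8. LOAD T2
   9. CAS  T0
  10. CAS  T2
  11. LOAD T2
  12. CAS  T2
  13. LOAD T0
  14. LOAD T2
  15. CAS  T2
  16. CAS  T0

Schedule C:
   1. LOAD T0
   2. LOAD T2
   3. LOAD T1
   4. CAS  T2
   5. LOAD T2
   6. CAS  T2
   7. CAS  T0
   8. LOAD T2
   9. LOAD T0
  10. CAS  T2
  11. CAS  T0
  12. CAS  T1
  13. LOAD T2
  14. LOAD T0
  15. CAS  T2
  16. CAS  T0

A

Simulating candidate A:
T0 LOAD — after: cnt=2, r=2 — load
T2 LOAD — after: cnt=2, r=2 — load
T2 CAS — after: cnt=3, r=2 — ok
T2 LOAD — after: cnt=3, r=3 — load
T0 CAS — after: cnt=3, r=2 — retry
T0 LOAD — after: cnt=3, r=3 — load
T0 CAS — after: cnt=4, r=3 — ok
T2 CAS — after: cnt=4, r=3 — retry
T1 LOAD — after: cnt=4, r=4 — load
T0 LOAD — after: cnt=4, r=4 — load
T2 LOAD — after: cnt=4, r=4 — load
T2 CAS — after: cnt=5, r=4 — ok
T1 CAS — after: cnt=5, r=4 — retry
T2 LOAD — after: cnt=5, r=5 — load
T2 CAS — after: cnt=6, r=5 — ok
T0 CAS — after: cnt=6, r=4 — retry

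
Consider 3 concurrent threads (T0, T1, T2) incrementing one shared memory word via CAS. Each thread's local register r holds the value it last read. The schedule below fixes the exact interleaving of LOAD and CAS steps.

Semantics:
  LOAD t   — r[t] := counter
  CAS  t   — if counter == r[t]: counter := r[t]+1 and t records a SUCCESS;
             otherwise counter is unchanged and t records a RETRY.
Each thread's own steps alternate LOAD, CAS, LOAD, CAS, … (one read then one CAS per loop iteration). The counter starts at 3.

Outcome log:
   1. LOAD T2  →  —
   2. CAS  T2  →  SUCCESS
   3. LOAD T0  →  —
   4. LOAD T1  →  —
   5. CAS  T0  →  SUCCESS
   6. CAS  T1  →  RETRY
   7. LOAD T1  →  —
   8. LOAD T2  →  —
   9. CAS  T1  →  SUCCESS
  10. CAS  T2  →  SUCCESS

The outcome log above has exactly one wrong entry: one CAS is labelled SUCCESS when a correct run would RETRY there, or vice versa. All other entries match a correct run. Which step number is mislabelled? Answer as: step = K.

Re-executing:
   1) LOAD T2:  M=3  r_T2=3
   2) CAS  T2:  M=4  r_T2=3 ✓
   3) LOAD T0:  M=4  r_T0=4
   4) LOAD T1:  M=4  r_T1=4
   5) CAS  T0:  M=5  r_T0=4 ✓
   6) CAS  T1:  M=5  r_T1=4 ✗
   7) LOAD T1:  M=5  r_T1=5
   8) LOAD T2:  M=5  r_T2=5
   9) CAS  T1:  M=6  r_T1=5 ✓
  10) CAS  T2:  M=6  r_T2=5 ✗
Mismatch at 10.

step = 10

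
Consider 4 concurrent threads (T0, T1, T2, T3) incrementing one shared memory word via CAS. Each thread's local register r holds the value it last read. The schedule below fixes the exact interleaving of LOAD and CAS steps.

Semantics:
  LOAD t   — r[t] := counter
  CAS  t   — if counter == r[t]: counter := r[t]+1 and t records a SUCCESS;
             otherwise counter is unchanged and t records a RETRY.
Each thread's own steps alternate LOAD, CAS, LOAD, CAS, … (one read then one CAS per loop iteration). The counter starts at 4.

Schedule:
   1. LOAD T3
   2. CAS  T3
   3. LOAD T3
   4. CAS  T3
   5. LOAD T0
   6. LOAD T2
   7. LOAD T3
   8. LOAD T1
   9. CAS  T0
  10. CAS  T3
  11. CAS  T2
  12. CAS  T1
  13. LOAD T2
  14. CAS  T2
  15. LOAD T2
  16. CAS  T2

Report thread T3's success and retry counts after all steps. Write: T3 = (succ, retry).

step 1: T3 LOAD ⇒ load; ctr=4 reg=4
step 2: T3 CAS ⇒ ok; ctr=5 reg=4
step 3: T3 LOAD ⇒ load; ctr=5 reg=5
step 4: T3 CAS ⇒ ok; ctr=6 reg=5
step 5: T0 LOAD ⇒ load; ctr=6 reg=6
step 6: T2 LOAD ⇒ load; ctr=6 reg=6
step 7: T3 LOAD ⇒ load; ctr=6 reg=6
step 8: T1 LOAD ⇒ load; ctr=6 reg=6
step 9: T0 CAS ⇒ ok; ctr=7 reg=6
step 10: T3 CAS ⇒ retry; ctr=7 reg=6
step 11: T2 CAS ⇒ retry; ctr=7 reg=6
step 12: T1 CAS ⇒ retry; ctr=7 reg=6
step 13: T2 LOAD ⇒ load; ctr=7 reg=7
step 14: T2 CAS ⇒ ok; ctr=8 reg=7
step 15: T2 LOAD ⇒ load; ctr=8 reg=8
step 16: T2 CAS ⇒ ok; ctr=9 reg=8

T3 = (2, 1)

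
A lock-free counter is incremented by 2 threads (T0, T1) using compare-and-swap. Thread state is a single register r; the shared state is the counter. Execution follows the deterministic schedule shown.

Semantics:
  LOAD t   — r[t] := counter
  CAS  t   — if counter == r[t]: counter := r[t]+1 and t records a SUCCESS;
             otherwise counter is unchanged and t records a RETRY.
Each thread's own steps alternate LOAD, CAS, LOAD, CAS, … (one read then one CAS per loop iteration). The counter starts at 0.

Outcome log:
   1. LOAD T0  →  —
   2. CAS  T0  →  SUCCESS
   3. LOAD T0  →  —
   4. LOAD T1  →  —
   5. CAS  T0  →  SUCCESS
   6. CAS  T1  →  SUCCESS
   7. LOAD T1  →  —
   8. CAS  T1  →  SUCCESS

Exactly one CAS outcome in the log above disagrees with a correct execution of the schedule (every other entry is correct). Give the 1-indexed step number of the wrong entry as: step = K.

Reference trace:
step 1: T0 LOAD ⇒ load; ctr=0 reg=0
step 2: T0 CAS ⇒ ok; ctr=1 reg=0
step 3: T0 LOAD ⇒ load; ctr=1 reg=1
step 4: T1 LOAD ⇒ load; ctr=1 reg=1
step 5: T0 CAS ⇒ ok; ctr=2 reg=1
step 6: T1 CAS ⇒ retry; ctr=2 reg=1
step 7: T1 LOAD ⇒ load; ctr=2 reg=2
step 8: T1 CAS ⇒ ok; ctr=3 reg=2
Mismatch at 6.

step = 6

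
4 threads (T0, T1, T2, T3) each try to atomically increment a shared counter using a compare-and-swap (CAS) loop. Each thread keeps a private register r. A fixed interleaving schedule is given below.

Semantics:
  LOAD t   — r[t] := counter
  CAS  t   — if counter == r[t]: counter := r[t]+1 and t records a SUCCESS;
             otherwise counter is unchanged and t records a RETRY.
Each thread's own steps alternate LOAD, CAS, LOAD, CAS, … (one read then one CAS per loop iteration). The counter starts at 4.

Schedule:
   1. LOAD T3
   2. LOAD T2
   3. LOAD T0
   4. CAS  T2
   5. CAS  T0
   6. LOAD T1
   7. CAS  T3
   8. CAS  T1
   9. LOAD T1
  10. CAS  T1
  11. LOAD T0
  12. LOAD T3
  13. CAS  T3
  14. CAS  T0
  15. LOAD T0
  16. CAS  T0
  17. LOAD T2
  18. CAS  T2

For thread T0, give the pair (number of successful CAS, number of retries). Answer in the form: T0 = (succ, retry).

#1 T3 reads 4
#2 T2 reads 4
#3 T0 reads 4
#4 T2 CAS(4→5) writes; counter now 5
#5 T0 CAS(4→5) fails; counter now 5
#6 T1 reads 5
#7 T3 CAS(4→5) fails; counter now 5
#8 T1 CAS(5→6) writes; counter now 6
#9 T1 reads 6
#10 T1 CAS(6→7) writes; counter now 7
#11 T0 reads 7
#12 T3 reads 7
#13 T3 CAS(7→8) writes; counter now 8
#14 T0 CAS(7→8) fails; counter now 8
#15 T0 reads 8
#16 T0 CAS(8→9) writes; counter now 9
#17 T2 reads 9
#18 T2 CAS(9→10) writes; counter now 10

T0 = (1, 2)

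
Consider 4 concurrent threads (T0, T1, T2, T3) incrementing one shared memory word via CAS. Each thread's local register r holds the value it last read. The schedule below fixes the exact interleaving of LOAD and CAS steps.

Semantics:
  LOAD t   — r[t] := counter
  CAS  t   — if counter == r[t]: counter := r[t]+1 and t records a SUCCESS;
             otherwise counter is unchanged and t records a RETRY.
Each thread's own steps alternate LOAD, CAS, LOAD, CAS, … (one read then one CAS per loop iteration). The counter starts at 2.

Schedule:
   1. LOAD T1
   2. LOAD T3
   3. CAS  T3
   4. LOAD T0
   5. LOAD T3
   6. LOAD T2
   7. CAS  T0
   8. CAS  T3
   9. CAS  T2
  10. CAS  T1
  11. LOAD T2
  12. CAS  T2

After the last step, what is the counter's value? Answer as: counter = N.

counter = 5

1. LOAD T1 → mem=2 r[T1]=2 [LOAD]
2. LOAD T3 → mem=2 r[T3]=2 [LOAD]
3. CAS T3 → mem=3 r[T3]=2 [OK]
4. LOAD T0 → mem=3 r[T0]=3 [LOAD]
5. LOAD T3 → mem=3 r[T3]=3 [LOAD]
6. LOAD T2 → mem=3 r[T2]=3 [LOAD]
7. CAS T0 → mem=4 r[T0]=3 [OK]
8. CAS T3 → mem=4 r[T3]=3 [RETRY]
9. CAS T2 → mem=4 r[T2]=3 [RETRY]
10. CAS T1 → mem=4 r[T1]=2 [RETRY]
11. LOAD T2 → mem=4 r[T2]=4 [LOAD]
12. CAS T2 → mem=5 r[T2]=4 [OK]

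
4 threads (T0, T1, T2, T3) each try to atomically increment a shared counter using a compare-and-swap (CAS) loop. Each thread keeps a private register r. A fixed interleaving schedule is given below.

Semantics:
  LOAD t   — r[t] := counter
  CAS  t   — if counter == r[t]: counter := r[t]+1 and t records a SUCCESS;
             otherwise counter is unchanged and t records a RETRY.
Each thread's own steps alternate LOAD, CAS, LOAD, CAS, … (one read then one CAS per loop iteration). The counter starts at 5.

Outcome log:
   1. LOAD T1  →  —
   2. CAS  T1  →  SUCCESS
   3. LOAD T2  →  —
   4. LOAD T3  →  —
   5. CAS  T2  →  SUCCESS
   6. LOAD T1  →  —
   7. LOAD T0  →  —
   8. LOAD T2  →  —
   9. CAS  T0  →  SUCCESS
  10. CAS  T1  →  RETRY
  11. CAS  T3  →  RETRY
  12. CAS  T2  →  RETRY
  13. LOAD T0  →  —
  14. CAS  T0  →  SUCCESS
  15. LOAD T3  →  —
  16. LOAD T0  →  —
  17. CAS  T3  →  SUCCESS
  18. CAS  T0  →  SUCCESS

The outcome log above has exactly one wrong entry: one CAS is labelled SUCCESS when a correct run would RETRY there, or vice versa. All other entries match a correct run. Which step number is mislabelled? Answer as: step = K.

step = 18

Re-executing:
T1 LOAD — after: cnt=5, r=5 — load
T1 CAS — after: cnt=6, r=5 — ok
T2 LOAD — after: cnt=6, r=6 — load
T3 LOAD — after: cnt=6, r=6 — load
T2 CAS — after: cnt=7, r=6 — ok
T1 LOAD — after: cnt=7, r=7 — load
T0 LOAD — after: cnt=7, r=7 — load
T2 LOAD — after: cnt=7, r=7 — load
T0 CAS — after: cnt=8, r=7 — ok
T1 CAS — after: cnt=8, r=7 — retry
T3 CAS — after: cnt=8, r=6 — retry
T2 CAS — after: cnt=8, r=7 — retry
T0 LOAD — after: cnt=8, r=8 — load
T0 CAS — after: cnt=9, r=8 — ok
T3 LOAD — after: cnt=9, r=9 — load
T0 LOAD — after: cnt=9, r=9 — load
T3 CAS — after: cnt=10, r=9 — ok
T0 CAS — after: cnt=10, r=9 — retry
Mismatch at 18.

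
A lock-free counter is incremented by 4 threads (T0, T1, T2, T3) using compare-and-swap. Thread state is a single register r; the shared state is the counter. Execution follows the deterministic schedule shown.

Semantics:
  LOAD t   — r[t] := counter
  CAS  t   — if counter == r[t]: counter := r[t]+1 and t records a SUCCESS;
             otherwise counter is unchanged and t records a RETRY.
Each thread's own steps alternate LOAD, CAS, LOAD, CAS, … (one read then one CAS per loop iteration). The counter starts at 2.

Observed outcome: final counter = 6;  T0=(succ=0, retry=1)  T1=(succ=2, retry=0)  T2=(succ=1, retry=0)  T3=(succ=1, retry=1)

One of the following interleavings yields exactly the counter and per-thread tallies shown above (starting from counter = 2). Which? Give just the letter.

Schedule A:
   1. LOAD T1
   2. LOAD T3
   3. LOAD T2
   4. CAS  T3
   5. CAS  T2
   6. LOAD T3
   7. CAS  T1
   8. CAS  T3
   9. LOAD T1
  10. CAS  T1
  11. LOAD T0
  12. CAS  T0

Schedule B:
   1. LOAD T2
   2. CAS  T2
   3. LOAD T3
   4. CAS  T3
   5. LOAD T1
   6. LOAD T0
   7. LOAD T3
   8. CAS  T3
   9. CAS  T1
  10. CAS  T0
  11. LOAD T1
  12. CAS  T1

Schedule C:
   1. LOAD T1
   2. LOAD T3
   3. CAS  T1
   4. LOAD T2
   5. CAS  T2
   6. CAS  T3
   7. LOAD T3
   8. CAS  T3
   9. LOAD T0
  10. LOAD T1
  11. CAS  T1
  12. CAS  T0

C

Simulating candidate C:
[1] T1.load  rd  (counter 2, T1.r 2)
[2] T3.load  rd  (counter 2, T3.r 2)
[3] T1.cas  hit  (counter 3, T1.r 2)
[4] T2.load  rd  (counter 3, T2.r 3)
[5] T2.cas  hit  (counter 4, T2.r 3)
[6] T3.cas  miss  (counter 4, T3.r 2)
[7] T3.load  rd  (counter 4, T3.r 4)
[8] T3.cas  hit  (counter 5, T3.r 4)
[9] T0.load  rd  (counter 5, T0.r 5)
[10] T1.load  rd  (counter 5, T1.r 5)
[11] T1.cas  hit  (counter 6, T1.r 5)
[12] T0.cas  miss  (counter 6, T0.r 5)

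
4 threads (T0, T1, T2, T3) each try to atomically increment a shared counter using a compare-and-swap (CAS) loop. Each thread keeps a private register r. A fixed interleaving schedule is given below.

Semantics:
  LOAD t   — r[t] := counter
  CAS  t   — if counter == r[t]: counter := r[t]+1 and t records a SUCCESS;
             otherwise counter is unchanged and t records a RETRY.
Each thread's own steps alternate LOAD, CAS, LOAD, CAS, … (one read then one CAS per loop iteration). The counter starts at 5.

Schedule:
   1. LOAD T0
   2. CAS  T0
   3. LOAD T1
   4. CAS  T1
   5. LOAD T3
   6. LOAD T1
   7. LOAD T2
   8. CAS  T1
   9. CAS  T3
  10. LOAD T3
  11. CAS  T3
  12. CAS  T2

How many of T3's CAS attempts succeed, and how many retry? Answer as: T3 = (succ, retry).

   1) LOAD T0:  M=5  r_T0=5
   2) CAS  T0:  M=6  r_T0=5 ✓
   3) LOAD T1:  M=6  r_T1=6
   4) CAS  T1:  M=7  r_T1=6 ✓
   5) LOAD T3:  M=7  r_T3=7
   6) LOAD T1:  M=7  r_T1=7
   7) LOAD T2:  M=7  r_T2=7
   8) CAS  T1:  M=8  r_T1=7 ✓
   9) CAS  T3:  M=8  r_T3=7 ✗
  10) LOAD T3:  M=8  r_T3=8
  11) CAS  T3:  M=9  r_T3=8 ✓
  12) CAS  T2:  M=9  r_T2=7 ✗

T3 = (1, 1)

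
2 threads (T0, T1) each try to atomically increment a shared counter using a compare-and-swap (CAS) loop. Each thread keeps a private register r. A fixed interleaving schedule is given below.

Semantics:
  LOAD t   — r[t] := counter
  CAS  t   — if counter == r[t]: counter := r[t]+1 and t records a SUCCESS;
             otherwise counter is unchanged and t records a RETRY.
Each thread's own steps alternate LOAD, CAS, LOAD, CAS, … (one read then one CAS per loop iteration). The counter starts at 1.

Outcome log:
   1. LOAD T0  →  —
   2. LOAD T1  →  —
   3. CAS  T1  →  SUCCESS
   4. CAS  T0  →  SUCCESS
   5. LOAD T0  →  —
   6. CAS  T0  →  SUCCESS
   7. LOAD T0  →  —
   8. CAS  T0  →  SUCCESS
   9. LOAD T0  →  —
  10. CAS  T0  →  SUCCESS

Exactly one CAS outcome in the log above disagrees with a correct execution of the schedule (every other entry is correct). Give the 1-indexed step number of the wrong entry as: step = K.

Reference trace:
[1] T0.load  rd  (counter 1, T0.r 1)
[2] T1.load  rd  (counter 1, T1.r 1)
[3] T1.cas  hit  (counter 2, T1.r 1)
[4] T0.cas  miss  (counter 2, T0.r 1)
[5] T0.load  rd  (counter 2, T0.r 2)
[6] T0.cas  hit  (counter 3, T0.r 2)
[7] T0.load  rd  (counter 3, T0.r 3)
[8] T0.cas  hit  (counter 4, T0.r 3)
[9] T0.load  rd  (counter 4, T0.r 4)
[10] T0.cas  hit  (counter 5, T0.r 4)
Log disagrees first at step 4.

step = 4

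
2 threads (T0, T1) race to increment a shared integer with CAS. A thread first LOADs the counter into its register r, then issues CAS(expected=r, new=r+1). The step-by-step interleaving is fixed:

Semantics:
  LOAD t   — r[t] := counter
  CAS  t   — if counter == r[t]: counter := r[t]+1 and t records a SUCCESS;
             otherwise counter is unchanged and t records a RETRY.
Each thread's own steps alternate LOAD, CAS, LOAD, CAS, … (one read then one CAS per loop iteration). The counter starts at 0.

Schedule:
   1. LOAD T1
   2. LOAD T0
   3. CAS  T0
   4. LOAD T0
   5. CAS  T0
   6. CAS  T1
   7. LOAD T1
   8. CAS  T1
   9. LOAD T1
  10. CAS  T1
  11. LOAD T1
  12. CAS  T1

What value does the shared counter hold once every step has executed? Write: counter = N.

counter = 5

1. LOAD T1 → mem=0 r[T1]=0 [LOAD]
2. LOAD T0 → mem=0 r[T0]=0 [LOAD]
3. CAS T0 → mem=1 r[T0]=0 [OK]
4. LOAD T0 → mem=1 r[T0]=1 [LOAD]
5. CAS T0 → mem=2 r[T0]=1 [OK]
6. CAS T1 → mem=2 r[T1]=0 [RETRY]
7. LOAD T1 → mem=2 r[T1]=2 [LOAD]
8. CAS T1 → mem=3 r[T1]=2 [OK]
9. LOAD T1 → mem=3 r[T1]=3 [LOAD]
10. CAS T1 → mem=4 r[T1]=3 [OK]
11. LOAD T1 → mem=4 r[T1]=4 [LOAD]
12. CAS T1 → mem=5 r[T1]=4 [OK]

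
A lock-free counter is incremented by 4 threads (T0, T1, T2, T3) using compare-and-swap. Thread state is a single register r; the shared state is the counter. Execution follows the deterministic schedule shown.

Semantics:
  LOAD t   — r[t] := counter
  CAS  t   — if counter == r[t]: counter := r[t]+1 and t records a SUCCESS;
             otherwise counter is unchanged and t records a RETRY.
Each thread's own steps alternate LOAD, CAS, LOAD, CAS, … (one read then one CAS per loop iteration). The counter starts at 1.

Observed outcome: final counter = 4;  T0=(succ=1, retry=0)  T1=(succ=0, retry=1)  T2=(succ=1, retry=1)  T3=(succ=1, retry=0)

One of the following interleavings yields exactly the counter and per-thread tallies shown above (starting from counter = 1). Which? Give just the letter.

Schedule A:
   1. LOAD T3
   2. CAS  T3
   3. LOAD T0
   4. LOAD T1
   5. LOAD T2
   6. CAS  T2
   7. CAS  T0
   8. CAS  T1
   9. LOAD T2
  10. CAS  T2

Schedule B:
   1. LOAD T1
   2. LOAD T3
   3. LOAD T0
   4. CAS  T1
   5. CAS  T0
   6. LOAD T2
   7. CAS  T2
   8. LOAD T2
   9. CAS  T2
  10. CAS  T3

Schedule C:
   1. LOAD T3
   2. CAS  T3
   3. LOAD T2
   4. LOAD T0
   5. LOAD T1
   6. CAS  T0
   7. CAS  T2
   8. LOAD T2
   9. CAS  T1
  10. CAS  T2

C

Simulating candidate C:
1. LOAD T3 → mem=1 r[T3]=1 [LOAD]
2. CAS T3 → mem=2 r[T3]=1 [OK]
3. LOAD T2 → mem=2 r[T2]=2 [LOAD]
4. LOAD T0 → mem=2 r[T0]=2 [LOAD]
5. LOAD T1 → mem=2 r[T1]=2 [LOAD]
6. CAS T0 → mem=3 r[T0]=2 [OK]
7. CAS T2 → mem=3 r[T2]=2 [RETRY]
8. LOAD T2 → mem=3 r[T2]=3 [LOAD]
9. CAS T1 → mem=3 r[T1]=2 [RETRY]
10. CAS T2 → mem=4 r[T2]=3 [OK]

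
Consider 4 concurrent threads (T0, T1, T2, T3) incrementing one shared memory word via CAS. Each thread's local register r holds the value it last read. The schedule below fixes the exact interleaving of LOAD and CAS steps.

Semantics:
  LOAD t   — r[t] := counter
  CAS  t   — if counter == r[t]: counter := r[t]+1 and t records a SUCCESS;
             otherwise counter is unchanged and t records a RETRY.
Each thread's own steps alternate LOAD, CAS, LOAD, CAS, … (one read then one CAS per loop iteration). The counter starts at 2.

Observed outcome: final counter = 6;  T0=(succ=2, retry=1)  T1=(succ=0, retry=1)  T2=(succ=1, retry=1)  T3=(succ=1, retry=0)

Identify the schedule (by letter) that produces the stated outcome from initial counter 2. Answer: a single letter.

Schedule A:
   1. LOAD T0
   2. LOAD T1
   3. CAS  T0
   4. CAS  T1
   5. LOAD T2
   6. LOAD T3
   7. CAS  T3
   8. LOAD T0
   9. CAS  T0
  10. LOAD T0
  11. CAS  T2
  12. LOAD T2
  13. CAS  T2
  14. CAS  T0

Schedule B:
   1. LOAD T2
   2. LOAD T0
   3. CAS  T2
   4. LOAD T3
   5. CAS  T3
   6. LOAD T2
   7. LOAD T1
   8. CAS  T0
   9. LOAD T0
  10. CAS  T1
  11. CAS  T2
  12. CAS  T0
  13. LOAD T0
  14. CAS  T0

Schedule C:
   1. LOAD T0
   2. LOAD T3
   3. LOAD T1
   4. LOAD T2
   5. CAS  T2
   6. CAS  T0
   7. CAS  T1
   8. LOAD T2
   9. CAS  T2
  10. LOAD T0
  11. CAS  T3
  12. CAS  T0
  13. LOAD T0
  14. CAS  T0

A

Tracing schedule A:
[1] T0.load  rd  (counter 2, T0.r 2)
[2] T1.load  rd  (counter 2, T1.r 2)
[3] T0.cas  hit  (counter 3, T0.r 2)
[4] T1.cas  miss  (counter 3, T1.r 2)
[5] T2.load  rd  (counter 3, T2.r 3)
[6] T3.load  rd  (counter 3, T3.r 3)
[7] T3.cas  hit  (counter 4, T3.r 3)
[8] T0.load  rd  (counter 4, T0.r 4)
[9] T0.cas  hit  (counter 5, T0.r 4)
[10] T0.load  rd  (counter 5, T0.r 5)
[11] T2.cas  miss  (counter 5, T2.r 3)
[12] T2.load  rd  (counter 5, T2.r 5)
[13] T2.cas  hit  (counter 6, T2.r 5)
[14] T0.cas  miss  (counter 6, T0.r 5)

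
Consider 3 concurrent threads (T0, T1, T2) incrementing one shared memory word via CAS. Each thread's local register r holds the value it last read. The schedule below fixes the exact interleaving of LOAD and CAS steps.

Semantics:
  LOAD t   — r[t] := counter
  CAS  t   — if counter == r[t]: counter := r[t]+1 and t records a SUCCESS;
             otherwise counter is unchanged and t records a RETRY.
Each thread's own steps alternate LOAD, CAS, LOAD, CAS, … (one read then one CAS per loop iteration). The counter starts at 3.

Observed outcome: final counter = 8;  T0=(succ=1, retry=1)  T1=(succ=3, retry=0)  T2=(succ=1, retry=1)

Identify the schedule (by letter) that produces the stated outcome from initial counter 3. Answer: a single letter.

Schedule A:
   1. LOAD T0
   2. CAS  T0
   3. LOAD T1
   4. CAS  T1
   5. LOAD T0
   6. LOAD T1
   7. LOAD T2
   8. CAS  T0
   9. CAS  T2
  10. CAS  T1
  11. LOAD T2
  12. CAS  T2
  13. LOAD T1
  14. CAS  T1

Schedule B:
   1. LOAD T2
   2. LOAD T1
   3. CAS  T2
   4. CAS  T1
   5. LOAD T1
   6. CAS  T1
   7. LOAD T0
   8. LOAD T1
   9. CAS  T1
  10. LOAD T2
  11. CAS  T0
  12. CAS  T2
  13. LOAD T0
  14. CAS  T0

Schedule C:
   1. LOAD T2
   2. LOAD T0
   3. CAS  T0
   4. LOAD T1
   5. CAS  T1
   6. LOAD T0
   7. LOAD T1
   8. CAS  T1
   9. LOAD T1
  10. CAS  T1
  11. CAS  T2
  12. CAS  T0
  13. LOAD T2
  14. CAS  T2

Run C:
   1) LOAD T2:  M=3  r_T2=3
   2) LOAD T0:  M=3  r_T0=3
   3) CAS  T0:  M=4  r_T0=3 ✓
   4) LOAD T1:  M=4  r_T1=4
   5) CAS  T1:  M=5  r_T1=4 ✓
   6) LOAD T0:  M=5  r_T0=5
   7) LOAD T1:  M=5  r_T1=5
   8) CAS  T1:  M=6  r_T1=5 ✓
   9) LOAD T1:  M=6  r_T1=6
  10) CAS  T1:  M=7  r_T1=6 ✓
  11) CAS  T2:  M=7  r_T2=3 ✗
  12) CAS  T0:  M=7  r_T0=5 ✗
  13) LOAD T2:  M=7  r_T2=7
  14) CAS  T2:  M=8  r_T2=7 ✓

C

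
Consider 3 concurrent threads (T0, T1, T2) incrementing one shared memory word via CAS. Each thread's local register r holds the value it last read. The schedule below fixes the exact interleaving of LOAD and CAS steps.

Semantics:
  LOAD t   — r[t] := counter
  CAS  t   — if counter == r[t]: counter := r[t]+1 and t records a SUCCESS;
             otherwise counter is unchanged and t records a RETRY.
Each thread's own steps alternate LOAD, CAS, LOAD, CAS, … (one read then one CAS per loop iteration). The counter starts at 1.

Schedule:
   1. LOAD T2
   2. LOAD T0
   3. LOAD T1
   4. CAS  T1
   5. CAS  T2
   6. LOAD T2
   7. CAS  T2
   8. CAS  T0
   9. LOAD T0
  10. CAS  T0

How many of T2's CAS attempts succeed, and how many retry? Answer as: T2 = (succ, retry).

T2 = (1, 1)

T2 LOAD — after: cnt=1, r=1 — load
T0 LOAD — after: cnt=1, r=1 — load
T1 LOAD — after: cnt=1, r=1 — load
T1 CAS — after: cnt=2, r=1 — ok
T2 CAS — after: cnt=2, r=1 — retry
T2 LOAD — after: cnt=2, r=2 — load
T2 CAS — after: cnt=3, r=2 — ok
T0 CAS — after: cnt=3, r=1 — retry
T0 LOAD — after: cnt=3, r=3 — load
T0 CAS — after: cnt=4, r=3 — ok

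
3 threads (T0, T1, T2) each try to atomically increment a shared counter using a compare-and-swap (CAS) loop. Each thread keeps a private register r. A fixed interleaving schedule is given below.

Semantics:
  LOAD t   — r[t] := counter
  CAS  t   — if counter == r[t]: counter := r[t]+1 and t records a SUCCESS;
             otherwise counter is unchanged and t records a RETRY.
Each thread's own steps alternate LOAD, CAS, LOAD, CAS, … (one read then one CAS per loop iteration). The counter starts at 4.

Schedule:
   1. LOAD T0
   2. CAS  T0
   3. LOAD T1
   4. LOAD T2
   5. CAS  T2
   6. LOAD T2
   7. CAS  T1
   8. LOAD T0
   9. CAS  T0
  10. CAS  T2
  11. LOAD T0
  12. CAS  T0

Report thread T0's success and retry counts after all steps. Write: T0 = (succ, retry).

T0 = (3, 0)

T0 LOAD — after: cnt=4, r=4 — load
T0 CAS — after: cnt=5, r=4 — ok
T1 LOAD — after: cnt=5, r=5 — load
T2 LOAD — after: cnt=5, r=5 — load
T2 CAS — after: cnt=6, r=5 — ok
T2 LOAD — after: cnt=6, r=6 — load
T1 CAS — after: cnt=6, r=5 — retry
T0 LOAD — after: cnt=6, r=6 — load
T0 CAS — after: cnt=7, r=6 — ok
T2 CAS — after: cnt=7, r=6 — retry
T0 LOAD — after: cnt=7, r=7 — load
T0 CAS — after: cnt=8, r=7 — ok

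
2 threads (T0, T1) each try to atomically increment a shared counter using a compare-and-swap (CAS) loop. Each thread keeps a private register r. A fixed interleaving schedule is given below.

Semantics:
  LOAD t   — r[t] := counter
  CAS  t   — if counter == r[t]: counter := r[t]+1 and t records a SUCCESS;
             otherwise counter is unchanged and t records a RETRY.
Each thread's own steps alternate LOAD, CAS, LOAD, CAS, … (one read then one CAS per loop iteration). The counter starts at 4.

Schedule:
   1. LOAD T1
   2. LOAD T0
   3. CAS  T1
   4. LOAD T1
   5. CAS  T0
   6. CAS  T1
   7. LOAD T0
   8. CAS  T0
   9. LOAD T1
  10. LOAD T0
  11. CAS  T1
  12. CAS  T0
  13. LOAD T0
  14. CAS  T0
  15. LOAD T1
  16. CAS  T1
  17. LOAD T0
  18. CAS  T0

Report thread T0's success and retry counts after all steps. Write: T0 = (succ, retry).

T0 = (3, 2)

#1 T1 reads 4
#2 T0 reads 4
#3 T1 CAS(4→5) writes; counter now 5
#4 T1 reads 5
#5 T0 CAS(4→5) fails; counter now 5
#6 T1 CAS(5→6) writes; counter now 6
#7 T0 reads 6
#8 T0 CAS(6→7) writes; counter now 7
#9 T1 reads 7
#10 T0 reads 7
#11 T1 CAS(7→8) writes; counter now 8
#12 T0 CAS(7→8) fails; counter now 8
#13 T0 reads 8
#14 T0 CAS(8→9) writes; counter now 9
#15 T1 reads 9
#16 T1 CAS(9→10) writes; counter now 10
#17 T0 reads 10
#18 T0 CAS(10→11) writes; counter now 11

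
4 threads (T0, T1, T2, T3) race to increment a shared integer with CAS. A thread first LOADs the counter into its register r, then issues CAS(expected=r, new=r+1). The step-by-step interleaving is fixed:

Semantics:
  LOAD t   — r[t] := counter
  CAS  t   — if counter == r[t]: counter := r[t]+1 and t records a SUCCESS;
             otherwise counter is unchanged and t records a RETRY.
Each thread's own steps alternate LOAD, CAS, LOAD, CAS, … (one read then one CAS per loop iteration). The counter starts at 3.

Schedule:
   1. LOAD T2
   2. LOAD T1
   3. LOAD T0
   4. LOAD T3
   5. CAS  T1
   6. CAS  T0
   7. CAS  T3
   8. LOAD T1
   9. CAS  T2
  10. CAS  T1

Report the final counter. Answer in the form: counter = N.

counter = 5

step 1: T2 LOAD ⇒ load; ctr=3 reg=3
step 2: T1 LOAD ⇒ load; ctr=3 reg=3
step 3: T0 LOAD ⇒ load; ctr=3 reg=3
step 4: T3 LOAD ⇒ load; ctr=3 reg=3
step 5: T1 CAS ⇒ ok; ctr=4 reg=3
step 6: T0 CAS ⇒ retry; ctr=4 reg=3
step 7: T3 CAS ⇒ retry; ctr=4 reg=3
step 8: T1 LOAD ⇒ load; ctr=4 reg=4
step 9: T2 CAS ⇒ retry; ctr=4 reg=3
step 10: T1 CAS ⇒ ok; ctr=5 reg=4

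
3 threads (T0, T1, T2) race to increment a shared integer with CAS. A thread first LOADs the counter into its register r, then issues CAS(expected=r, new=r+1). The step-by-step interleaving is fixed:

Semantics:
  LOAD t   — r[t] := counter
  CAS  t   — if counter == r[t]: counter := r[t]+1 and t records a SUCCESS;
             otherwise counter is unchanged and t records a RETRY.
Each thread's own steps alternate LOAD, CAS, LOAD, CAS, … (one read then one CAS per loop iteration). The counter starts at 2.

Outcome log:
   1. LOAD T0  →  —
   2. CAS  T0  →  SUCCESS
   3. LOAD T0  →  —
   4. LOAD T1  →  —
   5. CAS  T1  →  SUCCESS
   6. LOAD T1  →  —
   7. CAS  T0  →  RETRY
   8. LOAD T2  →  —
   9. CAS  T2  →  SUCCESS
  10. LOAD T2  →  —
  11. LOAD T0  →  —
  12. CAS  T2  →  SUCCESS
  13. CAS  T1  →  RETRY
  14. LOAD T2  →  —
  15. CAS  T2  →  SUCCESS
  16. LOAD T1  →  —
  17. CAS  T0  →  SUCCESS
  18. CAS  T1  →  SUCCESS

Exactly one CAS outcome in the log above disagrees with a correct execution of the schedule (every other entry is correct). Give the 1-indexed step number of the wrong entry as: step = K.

Correct run:
[1] T0.load  rd  (counter 2, T0.r 2)
[2] T0.cas  hit  (counter 3, T0.r 2)
[3] T0.load  rd  (counter 3, T0.r 3)
[4] T1.load  rd  (counter 3, T1.r 3)
[5] T1.cas  hit  (counter 4, T1.r 3)
[6] T1.load  rd  (counter 4, T1.r 4)
[7] T0.cas  miss  (counter 4, T0.r 3)
[8] T2.load  rd  (counter 4, T2.r 4)
[9] T2.cas  hit  (counter 5, T2.r 4)
[10] T2.load  rd  (counter 5, T2.r 5)
[11] T0.load  rd  (counter 5, T0.r 5)
[12] T2.cas  hit  (counter 6, T2.r 5)
[13] T1.cas  miss  (counter 6, T1.r 4)
[14] T2.load  rd  (counter 6, T2.r 6)
[15] T2.cas  hit  (counter 7, T2.r 6)
[16] T1.load  rd  (counter 7, T1.r 7)
[17] T0.cas  miss  (counter 7, T0.r 5)
[18] T1.cas  hit  (counter 8, T1.r 7)
Mismatch at 17.

step = 17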